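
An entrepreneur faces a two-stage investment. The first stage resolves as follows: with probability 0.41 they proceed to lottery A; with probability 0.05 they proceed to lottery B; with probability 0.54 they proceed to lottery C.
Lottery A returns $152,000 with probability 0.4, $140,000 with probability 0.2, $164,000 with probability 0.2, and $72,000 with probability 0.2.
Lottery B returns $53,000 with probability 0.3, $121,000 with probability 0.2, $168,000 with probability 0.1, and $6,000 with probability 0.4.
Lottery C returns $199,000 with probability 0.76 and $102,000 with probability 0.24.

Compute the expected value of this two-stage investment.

$153,613.80

EV(A) = 0.4 × 152000 + 0.2 × 140000 + 0.2 × 164000 + 0.2 × 72000 = 60800 + 28000 + 32800 + 14400 = 136000
EV(B) = 0.3 × 53000 + 0.2 × 121000 + 0.1 × 168000 + 0.4 × 6000 = 15900 + 24200 + 16800 + 2400 = 59300
EV(C) = 0.76 × 199000 + 0.24 × 102000 = 151240 + 24480 = 175720
Overall = 0.41 × 136000 + 0.05 × 59300 + 0.54 × 175720 = 55760 + 2965 + 94888.8 = 153613.8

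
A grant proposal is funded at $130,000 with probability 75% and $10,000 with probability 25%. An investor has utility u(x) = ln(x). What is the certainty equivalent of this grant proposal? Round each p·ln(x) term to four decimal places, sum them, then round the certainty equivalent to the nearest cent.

E[u] = 0.75·ln(130000) + 0.25·ln(10000) = 8.8315 + 2.3026 = 11.1341
CE = e^11.1341 ≈ 68466.51

$68,466.51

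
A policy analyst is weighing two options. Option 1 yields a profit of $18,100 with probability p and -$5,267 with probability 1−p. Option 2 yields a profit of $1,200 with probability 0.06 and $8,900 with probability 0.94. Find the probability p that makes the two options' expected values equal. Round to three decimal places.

EV(Option 2) = 0.06 × 1200 + 0.94 × 8900 = 72 + 8366 = 8438
p·18100 + (1−p)·(-5267) = 8438
23367p − 5267 = 8438
p = (8438 + 5267) / 23367

p = 0.587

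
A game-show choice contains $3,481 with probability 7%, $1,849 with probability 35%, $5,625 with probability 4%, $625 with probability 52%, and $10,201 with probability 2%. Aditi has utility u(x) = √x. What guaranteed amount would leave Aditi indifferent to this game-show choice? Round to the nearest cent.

$1,383.84

E[u] = 0.07·√3481 + 0.35·√1849 + 0.04·√5625 + 0.52·√625 + 0.02·√10201 = 0.07·59 + 0.35·43 + 0.04·75 + 0.52·25 + 0.02·101 = 37.2
CE = (37.2)² = 1383.84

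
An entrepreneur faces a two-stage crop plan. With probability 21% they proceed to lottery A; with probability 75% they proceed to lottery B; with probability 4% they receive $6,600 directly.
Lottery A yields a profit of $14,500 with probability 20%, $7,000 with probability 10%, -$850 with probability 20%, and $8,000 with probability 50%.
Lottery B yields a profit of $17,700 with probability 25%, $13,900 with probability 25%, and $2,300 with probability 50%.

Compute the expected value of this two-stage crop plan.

EV(A) = 0.2 × 14500 + 0.1 × 7000 + 0.2 × (-850) + 0.5 × 8000 = 2900 + 700 − 170 + 4000 = 7430
EV(B) = 0.25 × 17700 + 0.25 × 13900 + 0.5 × 2300 = 4425 + 3475 + 1150 = 9050
Branch C: 6600 (certain)
Overall = 0.21 × 7430 + 0.75 × 9050 + 0.04 × 6600 = 1560.3 + 6787.5 + 264 = 8611.8

$8,611.80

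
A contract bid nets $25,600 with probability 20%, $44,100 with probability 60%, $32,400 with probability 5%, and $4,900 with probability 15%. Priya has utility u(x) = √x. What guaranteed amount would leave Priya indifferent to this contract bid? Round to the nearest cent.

$31,506.25

E[u] = 0.2·√25600 + 0.6·√44100 + 0.05·√32400 + 0.15·√4900 = 0.2·160 + 0.6·210 + 0.05·180 + 0.15·70 = 177.5
CE = (177.5)² = 31506.25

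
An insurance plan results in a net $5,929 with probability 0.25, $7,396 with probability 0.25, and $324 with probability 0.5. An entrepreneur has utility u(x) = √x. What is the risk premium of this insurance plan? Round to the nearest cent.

$1,018.19

E[u] = 0.25·√5929 + 0.25·√7396 + 0.5·√324 = 0.25·77 + 0.25·86 + 0.5·18 = 49.75
CE = (49.75)² = 2475.0625
Risk premium = EV − CE = 3493.25 − 2475.0625 = 1018.1875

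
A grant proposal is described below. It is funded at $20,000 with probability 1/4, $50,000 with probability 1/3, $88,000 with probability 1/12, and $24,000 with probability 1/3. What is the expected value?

EV = 1/4 × 20000 + 1/3 × 50000 + 1/12 × 88000 + 1/3 × 24000 = 5000 + 16666.6667 + 7333.3333 + 8000 = 37000

$37,000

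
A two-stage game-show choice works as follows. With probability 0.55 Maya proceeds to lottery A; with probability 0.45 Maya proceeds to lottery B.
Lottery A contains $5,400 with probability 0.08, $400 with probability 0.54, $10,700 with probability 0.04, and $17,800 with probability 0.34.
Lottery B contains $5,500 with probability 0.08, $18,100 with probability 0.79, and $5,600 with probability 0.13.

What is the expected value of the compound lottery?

$10,880.55

EV(A) = 0.08 × 5400 + 0.54 × 400 + 0.04 × 10700 + 0.34 × 17800 = 432 + 216 + 428 + 6052 = 7128
EV(B) = 0.08 × 5500 + 0.79 × 18100 + 0.13 × 5600 = 440 + 14299 + 728 = 15467
Overall = 0.55 × 7128 + 0.45 × 15467 = 3920.4 + 6960.15 = 10880.55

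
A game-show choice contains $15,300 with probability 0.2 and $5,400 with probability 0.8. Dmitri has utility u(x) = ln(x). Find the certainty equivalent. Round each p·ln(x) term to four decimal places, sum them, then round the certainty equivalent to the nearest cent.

E[u] = 0.2·ln(15300) + 0.8·ln(5400) = 1.9271 + 6.8753 = 8.8024
CE = e^8.8024 ≈ 6650.19

$6,650.19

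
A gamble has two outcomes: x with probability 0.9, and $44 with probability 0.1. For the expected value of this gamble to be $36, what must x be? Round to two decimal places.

0.9·x + 0.1·44 = 36
0.9·x = 36 − 4.4 = 31.6
x = 31.6 / 0.9 = 35.1111

x = $35.11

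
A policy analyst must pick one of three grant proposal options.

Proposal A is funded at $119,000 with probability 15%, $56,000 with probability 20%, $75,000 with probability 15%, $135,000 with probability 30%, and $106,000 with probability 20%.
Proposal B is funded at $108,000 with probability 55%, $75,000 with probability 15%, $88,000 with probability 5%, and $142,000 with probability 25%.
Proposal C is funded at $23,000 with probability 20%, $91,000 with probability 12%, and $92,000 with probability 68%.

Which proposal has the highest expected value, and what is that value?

Proposal B ($110,550)

Proposal A = 0.15 × 119000 + 0.2 × 56000 + 0.15 × 75000 + 0.3 × 135000 + 0.2 × 106000 = 17850 + 11200 + 11250 + 40500 + 21200 = 102000
Proposal B = 0.55 × 108000 + 0.15 × 75000 + 0.05 × 88000 + 0.25 × 142000 = 59400 + 11250 + 4400 + 35500 = 110550
Proposal C = 0.2 × 23000 + 0.12 × 91000 + 0.68 × 92000 = 4600 + 10920 + 62560 = 78080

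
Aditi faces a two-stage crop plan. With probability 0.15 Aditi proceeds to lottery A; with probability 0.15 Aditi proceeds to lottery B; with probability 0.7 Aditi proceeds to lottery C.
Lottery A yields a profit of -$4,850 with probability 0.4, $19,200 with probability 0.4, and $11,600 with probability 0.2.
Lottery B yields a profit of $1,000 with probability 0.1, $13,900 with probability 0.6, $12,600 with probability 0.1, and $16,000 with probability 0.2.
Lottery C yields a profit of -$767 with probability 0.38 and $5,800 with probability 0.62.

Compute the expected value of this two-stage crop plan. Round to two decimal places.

EV(A) = 0.4 × (-4850) + 0.4 × 19200 + 0.2 × 11600 = -1940 + 7680 + 2320 = 8060
EV(B) = 0.1 × 1000 + 0.6 × 13900 + 0.1 × 12600 + 0.2 × 16000 = 100 + 8340 + 1260 + 3200 = 12900
EV(C) = 0.38 × (-767) + 0.62 × 5800 = -291.46 + 3596 = 3304.54
Overall = 0.15 × 8060 + 0.15 × 12900 + 0.7 × 3304.54 = 1209 + 1935 + 2313.178 = 5457.178

$5,457.18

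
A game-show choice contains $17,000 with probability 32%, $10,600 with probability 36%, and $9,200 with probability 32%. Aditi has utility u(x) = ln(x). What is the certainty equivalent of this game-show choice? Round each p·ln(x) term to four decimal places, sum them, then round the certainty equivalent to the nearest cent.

E[u] = 0.32·ln(17000) + 0.36·ln(10600) + 0.32·ln(9200) = 3.1171 + 3.3367 + 2.9206 = 9.3744
CE = e^9.3744 ≈ 11782.85

$11,782.85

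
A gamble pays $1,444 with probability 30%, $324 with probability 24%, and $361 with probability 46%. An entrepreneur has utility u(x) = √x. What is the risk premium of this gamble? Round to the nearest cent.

E[u] = 0.3·√1444 + 0.24·√324 + 0.46·√361 = 0.3·38 + 0.24·18 + 0.46·19 = 24.46
CE = (24.46)² = 598.2916
Risk premium = EV − CE = 677.02 − 598.2916 = 78.7284

$78.73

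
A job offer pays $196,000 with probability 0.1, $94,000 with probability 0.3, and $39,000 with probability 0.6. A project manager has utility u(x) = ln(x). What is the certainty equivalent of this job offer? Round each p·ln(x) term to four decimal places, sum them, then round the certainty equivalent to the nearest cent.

E[u] = 0.1·ln(196000) + 0.3·ln(94000) + 0.6·ln(39000) = 1.2186 + 3.4353 + 6.3428 = 10.9967
CE = e^10.9967 ≈ 59676.88

$59,676.88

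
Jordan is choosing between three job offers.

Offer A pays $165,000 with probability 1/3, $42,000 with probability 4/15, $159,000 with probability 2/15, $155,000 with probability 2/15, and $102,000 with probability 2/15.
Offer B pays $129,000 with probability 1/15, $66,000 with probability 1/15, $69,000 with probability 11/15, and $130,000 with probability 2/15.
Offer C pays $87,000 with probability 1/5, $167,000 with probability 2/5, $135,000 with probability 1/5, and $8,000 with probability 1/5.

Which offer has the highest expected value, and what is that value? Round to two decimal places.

Offer A = 1/3 × 165000 + 4/15 × 42000 + 2/15 × 159000 + 2/15 × 155000 + 2/15 × 102000 = 55000 + 11200 + 21200 + 20666.6667 + 13600 = 121666.6667
Offer B = 1/15 × 129000 + 1/15 × 66000 + 11/15 × 69000 + 2/15 × 130000 = 8600 + 4400 + 50600 + 17333.3333 = 80933.3333
Offer C = 1/5 × 87000 + 2/5 × 167000 + 1/5 × 135000 + 1/5 × 8000 = 17400 + 66800 + 27000 + 1600 = 112800

Offer A ($121,666.67)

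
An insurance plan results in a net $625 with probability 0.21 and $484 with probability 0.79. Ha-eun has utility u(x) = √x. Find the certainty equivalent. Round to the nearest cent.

E[u] = 0.21·√625 + 0.79·√484 = 0.21·25 + 0.79·22 = 22.63
CE = (22.63)² = 512.1169

$512.12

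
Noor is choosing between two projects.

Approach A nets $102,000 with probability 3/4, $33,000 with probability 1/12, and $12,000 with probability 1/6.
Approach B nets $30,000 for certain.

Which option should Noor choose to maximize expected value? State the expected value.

Approach A ($81,250)

Approach A = 3/4 × 102000 + 1/12 × 33000 + 1/6 × 12000 = 76500 + 2750 + 2000 = 81250
Approach B: 30000 (certain)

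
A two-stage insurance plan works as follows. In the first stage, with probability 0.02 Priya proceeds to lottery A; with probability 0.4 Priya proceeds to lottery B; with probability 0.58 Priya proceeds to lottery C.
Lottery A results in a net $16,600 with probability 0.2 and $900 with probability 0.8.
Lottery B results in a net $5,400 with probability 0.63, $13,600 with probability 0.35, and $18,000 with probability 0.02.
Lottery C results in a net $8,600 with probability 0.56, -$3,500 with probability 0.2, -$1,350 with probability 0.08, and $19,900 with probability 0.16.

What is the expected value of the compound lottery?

EV(A) = 0.2 × 16600 + 0.8 × 900 = 3320 + 720 = 4040
EV(B) = 0.63 × 5400 + 0.35 × 13600 + 0.02 × 18000 = 3402 + 4760 + 360 = 8522
EV(C) = 0.56 × 8600 + 0.2 × (-3500) + 0.08 × (-1350) + 0.16 × 19900 = 4816 − 700 − 108 + 3184 = 7192
Overall = 0.02 × 4040 + 0.4 × 8522 + 0.58 × 7192 = 80.8 + 3408.8 + 4171.36 = 7660.96

$7,660.96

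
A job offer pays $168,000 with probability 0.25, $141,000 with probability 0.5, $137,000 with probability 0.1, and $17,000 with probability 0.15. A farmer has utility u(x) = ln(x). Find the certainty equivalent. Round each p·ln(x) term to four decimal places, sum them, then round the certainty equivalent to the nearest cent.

E[u] = 0.25·ln(168000) + 0.5·ln(141000) + 0.1·ln(137000) + 0.15·ln(17000) = 3.0079 + 5.9283 + 1.1828 + 1.4611 = 11.5801
CE = e^11.5801 ≈ 106948.21

$106,948.21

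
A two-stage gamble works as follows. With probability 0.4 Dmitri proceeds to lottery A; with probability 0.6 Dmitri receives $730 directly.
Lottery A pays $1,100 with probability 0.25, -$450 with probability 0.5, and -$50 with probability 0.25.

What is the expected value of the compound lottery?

$453

EV(A) = 0.25 × 1100 + 0.5 × (-450) + 0.25 × (-50) = 275 − 225 − 12.5 = 37.5
Branch B: 730 (certain)
Overall = 0.4 × 37.5 + 0.6 × 730 = 15 + 438 = 453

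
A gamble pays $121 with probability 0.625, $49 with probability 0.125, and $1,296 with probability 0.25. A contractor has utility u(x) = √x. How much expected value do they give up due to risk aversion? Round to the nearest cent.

$125.19

E[u] = 0.625·√121 + 0.125·√49 + 0.25·√1296 = 0.625·11 + 0.125·7 + 0.25·36 = 16.75
CE = (16.75)² = 280.5625
Risk premium = EV − CE = 405.75 − 280.5625 = 125.1875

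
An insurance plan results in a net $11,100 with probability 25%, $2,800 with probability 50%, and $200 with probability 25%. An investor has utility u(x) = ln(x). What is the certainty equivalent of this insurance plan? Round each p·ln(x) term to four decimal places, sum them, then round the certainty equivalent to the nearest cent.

E[u] = 0.25·ln(11100) + 0.5·ln(2800) + 0.25·ln(200) = 2.3287 + 3.9687 + 1.3246 = 7.6220
CE = e^7.6220 ≈ 2042.64

$2,042.64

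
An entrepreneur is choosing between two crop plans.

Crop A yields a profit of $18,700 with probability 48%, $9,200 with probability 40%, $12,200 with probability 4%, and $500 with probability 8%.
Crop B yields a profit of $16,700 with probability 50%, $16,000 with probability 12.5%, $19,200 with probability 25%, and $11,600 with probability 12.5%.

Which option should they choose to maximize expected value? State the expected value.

Crop A = 0.48 × 18700 + 0.4 × 9200 + 0.04 × 12200 + 0.08 × 500 = 8976 + 3680 + 488 + 40 = 13184
Crop B = 0.5 × 16700 + 0.125 × 16000 + 0.25 × 19200 + 0.125 × 11600 = 8350 + 2000 + 4800 + 1450 = 16600

Crop B ($16,600)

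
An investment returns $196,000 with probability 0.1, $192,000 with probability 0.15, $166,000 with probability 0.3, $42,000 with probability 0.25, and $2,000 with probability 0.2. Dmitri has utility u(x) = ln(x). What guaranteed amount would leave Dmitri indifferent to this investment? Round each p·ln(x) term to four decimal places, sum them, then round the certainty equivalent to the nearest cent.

$50,559.19

E[u] = 0.1·ln(196000) + 0.15·ln(192000) + 0.3·ln(166000) + 0.25·ln(42000) + 0.2·ln(2000) = 1.2186 + 1.8248 + 3.6059 + 2.6614 + 1.5202 = 10.8309
CE = e^10.8309 ≈ 50559.19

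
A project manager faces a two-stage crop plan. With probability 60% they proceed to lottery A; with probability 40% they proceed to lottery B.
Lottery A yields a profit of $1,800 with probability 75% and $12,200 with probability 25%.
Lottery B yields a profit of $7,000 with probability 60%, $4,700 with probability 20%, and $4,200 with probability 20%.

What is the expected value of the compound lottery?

EV(A) = 0.75 × 1800 + 0.25 × 12200 = 1350 + 3050 = 4400
EV(B) = 0.6 × 7000 + 0.2 × 4700 + 0.2 × 4200 = 4200 + 940 + 840 = 5980
Overall = 0.6 × 4400 + 0.4 × 5980 = 2640 + 2392 = 5032

$5,032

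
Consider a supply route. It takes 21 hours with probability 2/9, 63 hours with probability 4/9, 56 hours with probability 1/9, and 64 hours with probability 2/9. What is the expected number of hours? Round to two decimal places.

EV = 2/9 × 21 + 4/9 × 63 + 1/9 × 56 + 2/9 × 64 = 4.6667 + 28 + 6.2222 + 14.2222 = 53.1111

53.11 hours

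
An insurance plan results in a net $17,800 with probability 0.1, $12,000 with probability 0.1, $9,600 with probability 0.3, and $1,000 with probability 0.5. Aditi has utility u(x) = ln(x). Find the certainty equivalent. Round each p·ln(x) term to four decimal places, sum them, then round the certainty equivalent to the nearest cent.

$3,370.44

E[u] = 0.1·ln(17800) + 0.1·ln(12000) + 0.3·ln(9600) + 0.5·ln(1000) = 0.9787 + 0.9393 + 2.7509 + 3.4539 = 8.1228
CE = e^8.1228 ≈ 3370.44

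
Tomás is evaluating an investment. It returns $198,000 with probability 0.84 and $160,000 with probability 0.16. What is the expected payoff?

$191,920

EV = 0.84 × 198000 + 0.16 × 160000 = 166320 + 25600 = 191920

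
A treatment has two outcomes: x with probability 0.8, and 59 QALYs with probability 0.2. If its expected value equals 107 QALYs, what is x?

0.8·x + 0.2·59 = 107
0.8·x = 107 − 11.8 = 95.2
x = 95.2 / 0.8 = 119

x = 119 QALYs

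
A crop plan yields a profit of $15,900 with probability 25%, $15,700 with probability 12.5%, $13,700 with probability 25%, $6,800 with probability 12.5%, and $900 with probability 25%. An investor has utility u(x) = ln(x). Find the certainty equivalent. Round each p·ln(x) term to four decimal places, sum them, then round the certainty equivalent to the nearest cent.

$6,708.97

E[u] = 0.25·ln(15900) + 0.125·ln(15700) + 0.25·ln(13700) + 0.125·ln(6800) + 0.25·ln(900) = 2.4185 + 1.2077 + 2.3813 + 1.1031 + 1.7006 = 8.8112
CE = e^8.8112 ≈ 6708.97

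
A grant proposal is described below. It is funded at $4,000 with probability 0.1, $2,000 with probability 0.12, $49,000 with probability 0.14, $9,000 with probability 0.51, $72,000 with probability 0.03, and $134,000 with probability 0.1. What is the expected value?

$27,650

EV = 0.1 × 4000 + 0.12 × 2000 + 0.14 × 49000 + 0.51 × 9000 + 0.03 × 72000 + 0.1 × 134000 = 400 + 240 + 6860 + 4590 + 2160 + 13400 = 27650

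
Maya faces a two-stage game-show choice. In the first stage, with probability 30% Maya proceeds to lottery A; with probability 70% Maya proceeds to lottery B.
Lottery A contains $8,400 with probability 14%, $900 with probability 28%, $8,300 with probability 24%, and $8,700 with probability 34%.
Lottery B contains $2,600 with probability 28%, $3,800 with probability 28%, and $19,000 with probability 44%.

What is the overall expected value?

EV(A) = 0.14 × 8400 + 0.28 × 900 + 0.24 × 8300 + 0.34 × 8700 = 1176 + 252 + 1992 + 2958 = 6378
EV(B) = 0.28 × 2600 + 0.28 × 3800 + 0.44 × 19000 = 728 + 1064 + 8360 = 10152
Overall = 0.3 × 6378 + 0.7 × 10152 = 1913.4 + 7106.4 = 9019.8

$9,019.80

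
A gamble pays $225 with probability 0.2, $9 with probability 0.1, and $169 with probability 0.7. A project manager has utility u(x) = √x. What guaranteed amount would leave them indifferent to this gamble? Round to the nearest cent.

$153.76

E[u] = 0.2·√225 + 0.1·√9 + 0.7·√169 = 0.2·15 + 0.1·3 + 0.7·13 = 12.4
CE = (12.4)² = 153.76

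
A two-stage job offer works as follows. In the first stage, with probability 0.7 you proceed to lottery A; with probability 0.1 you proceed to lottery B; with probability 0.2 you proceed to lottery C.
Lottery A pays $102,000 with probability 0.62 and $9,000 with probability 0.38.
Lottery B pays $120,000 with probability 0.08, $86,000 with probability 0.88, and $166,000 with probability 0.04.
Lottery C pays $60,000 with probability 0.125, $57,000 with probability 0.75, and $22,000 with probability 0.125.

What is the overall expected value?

EV(A) = 0.62 × 102000 + 0.38 × 9000 = 63240 + 3420 = 66660
EV(B) = 0.08 × 120000 + 0.88 × 86000 + 0.04 × 166000 = 9600 + 75680 + 6640 = 91920
EV(C) = 0.125 × 60000 + 0.75 × 57000 + 0.125 × 22000 = 7500 + 42750 + 2750 = 53000
Overall = 0.7 × 66660 + 0.1 × 91920 + 0.2 × 53000 = 46662 + 9192 + 10600 = 66454

$66,454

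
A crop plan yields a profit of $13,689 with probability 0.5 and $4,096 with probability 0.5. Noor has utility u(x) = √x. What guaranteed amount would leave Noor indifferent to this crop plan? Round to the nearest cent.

$8,190.25

E[u] = 0.5·√13689 + 0.5·√4096 = 0.5·117 + 0.5·64 = 90.5
CE = (90.5)² = 8190.25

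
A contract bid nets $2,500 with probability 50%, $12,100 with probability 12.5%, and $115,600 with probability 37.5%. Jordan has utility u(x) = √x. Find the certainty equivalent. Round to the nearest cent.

$27,639.06

E[u] = 0.5·√2500 + 0.125·√12100 + 0.375·√115600 = 0.5·50 + 0.125·110 + 0.375·340 = 166.25
CE = (166.25)² = 27639.0625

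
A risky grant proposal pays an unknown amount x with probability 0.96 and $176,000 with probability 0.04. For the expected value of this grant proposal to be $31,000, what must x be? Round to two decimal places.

x = $24,958.33

0.96·x + 0.04·176000 = 31000
0.96·x = 31000 − 7040 = 23960
x = 23960 / 0.96 = 24958.3333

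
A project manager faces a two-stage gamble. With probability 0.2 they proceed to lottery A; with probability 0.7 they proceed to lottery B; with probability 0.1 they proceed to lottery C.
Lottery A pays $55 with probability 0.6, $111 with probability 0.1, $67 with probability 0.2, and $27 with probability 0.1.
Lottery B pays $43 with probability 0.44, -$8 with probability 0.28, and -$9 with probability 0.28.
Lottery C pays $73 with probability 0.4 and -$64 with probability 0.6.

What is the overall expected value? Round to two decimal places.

$21.03

EV(A) = 0.6 × 55 + 0.1 × 111 + 0.2 × 67 + 0.1 × 27 = 33 + 11.1 + 13.4 + 2.7 = 60.2
EV(B) = 0.44 × 43 + 0.28 × (-8) + 0.28 × (-9) = 18.92 − 2.24 − 2.52 = 14.16
EV(C) = 0.4 × 73 + 0.6 × (-64) = 29.2 − 38.4 = -9.2
Overall = 0.2 × 60.2 + 0.7 × 14.16 + 0.1 × (-9.2) = 12.04 + 9.912 − 0.92 = 21.032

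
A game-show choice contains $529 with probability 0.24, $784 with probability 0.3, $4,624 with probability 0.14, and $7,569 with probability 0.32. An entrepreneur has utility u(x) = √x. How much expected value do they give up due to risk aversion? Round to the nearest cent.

E[u] = 0.24·√529 + 0.3·√784 + 0.14·√4624 + 0.32·√7569 = 0.24·23 + 0.3·28 + 0.14·68 + 0.32·87 = 51.28
CE = (51.28)² = 2629.6384
Risk premium = EV − CE = 3431.6 − 2629.6384 = 801.9616

$801.96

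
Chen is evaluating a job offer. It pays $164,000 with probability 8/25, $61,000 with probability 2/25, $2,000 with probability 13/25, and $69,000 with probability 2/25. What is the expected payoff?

EV = 8/25 × 164000 + 2/25 × 61000 + 13/25 × 2000 + 2/25 × 69000 = 52480 + 4880 + 1040 + 5520 = 63920

$63,920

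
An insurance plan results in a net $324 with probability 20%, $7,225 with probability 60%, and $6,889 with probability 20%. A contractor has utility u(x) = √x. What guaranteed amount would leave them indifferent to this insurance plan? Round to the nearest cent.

$5,069.44

E[u] = 0.2·√324 + 0.6·√7225 + 0.2·√6889 = 0.2·18 + 0.6·85 + 0.2·83 = 71.2
CE = (71.2)² = 5069.44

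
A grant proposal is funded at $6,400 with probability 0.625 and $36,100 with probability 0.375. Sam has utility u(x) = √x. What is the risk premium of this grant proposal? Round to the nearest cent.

$2,835.94

E[u] = 0.625·√6400 + 0.375·√36100 = 0.625·80 + 0.375·190 = 121.25
CE = (121.25)² = 14701.5625
Risk premium = EV − CE = 17537.5 − 14701.5625 = 2835.9375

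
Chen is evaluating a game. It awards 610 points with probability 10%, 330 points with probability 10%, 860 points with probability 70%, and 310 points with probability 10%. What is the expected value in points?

EV = 0.1 × 610 + 0.1 × 330 + 0.7 × 860 + 0.1 × 310 = 61 + 33 + 602 + 31 = 727

727 points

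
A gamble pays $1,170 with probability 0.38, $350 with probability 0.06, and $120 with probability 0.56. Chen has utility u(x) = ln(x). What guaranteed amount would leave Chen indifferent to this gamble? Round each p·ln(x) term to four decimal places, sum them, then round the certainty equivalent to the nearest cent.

$304.02

E[u] = 0.38·ln(1170) + 0.06·ln(350) + 0.56·ln(120) = 2.6846 + 0.3515 + 2.6810 = 5.7171
CE = e^5.7171 ≈ 304.02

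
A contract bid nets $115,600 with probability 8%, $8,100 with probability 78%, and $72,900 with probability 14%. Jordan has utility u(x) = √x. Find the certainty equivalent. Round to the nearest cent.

E[u] = 0.08·√115600 + 0.78·√8100 + 0.14·√72900 = 0.08·340 + 0.78·90 + 0.14·270 = 135.2
CE = (135.2)² = 18279.04

$18,279.04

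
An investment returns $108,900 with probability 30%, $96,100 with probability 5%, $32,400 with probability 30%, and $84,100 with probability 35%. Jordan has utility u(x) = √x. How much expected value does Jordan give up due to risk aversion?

$3,730

E[u] = 0.3·√108900 + 0.05·√96100 + 0.3·√32400 + 0.35·√84100 = 0.3·330 + 0.05·310 + 0.3·180 + 0.35·290 = 270
CE = (270)² = 72900
Risk premium = EV − CE = 76630 − 72900 = 3730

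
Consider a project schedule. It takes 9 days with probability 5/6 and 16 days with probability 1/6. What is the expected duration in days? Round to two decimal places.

10.17 days

EV = 5/6 × 9 + 1/6 × 16 = 7.5 + 2.6667 = 10.1667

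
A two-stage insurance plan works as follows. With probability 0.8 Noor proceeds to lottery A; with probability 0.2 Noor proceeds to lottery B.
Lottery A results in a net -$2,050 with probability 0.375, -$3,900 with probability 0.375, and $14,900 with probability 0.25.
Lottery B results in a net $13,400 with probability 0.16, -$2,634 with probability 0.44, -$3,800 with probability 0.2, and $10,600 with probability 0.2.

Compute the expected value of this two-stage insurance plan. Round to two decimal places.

EV(A) = 0.375 × (-2050) + 0.375 × (-3900) + 0.25 × 14900 = -768.75 − 1462.5 + 3725 = 1493.75
EV(B) = 0.16 × 13400 + 0.44 × (-2634) + 0.2 × (-3800) + 0.2 × 10600 = 2144 − 1158.96 − 760 + 2120 = 2345.04
Overall = 0.8 × 1493.75 + 0.2 × 2345.04 = 1195 + 469.008 = 1664.008

$1,664.01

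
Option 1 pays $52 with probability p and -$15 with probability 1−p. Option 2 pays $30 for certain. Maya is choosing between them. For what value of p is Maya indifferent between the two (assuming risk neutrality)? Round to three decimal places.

p = 0.672

p·52 + (1−p)·(-15) = 30
67p − 15 = 30
p = (30 + 15) / 67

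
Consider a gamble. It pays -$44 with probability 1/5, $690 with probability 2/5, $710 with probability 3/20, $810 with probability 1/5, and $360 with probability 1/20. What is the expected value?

$553.70

EV = 1/5 × (-44) + 2/5 × 690 + 3/20 × 710 + 1/5 × 810 + 1/20 × 360 = -8.8 + 276 + 106.5 + 162 + 18 = 553.7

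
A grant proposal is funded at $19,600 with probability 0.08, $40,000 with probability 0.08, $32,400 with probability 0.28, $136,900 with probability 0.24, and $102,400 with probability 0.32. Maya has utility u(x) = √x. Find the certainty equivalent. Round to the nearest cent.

$72,253.44

E[u] = 0.08·√19600 + 0.08·√40000 + 0.28·√32400 + 0.24·√136900 + 0.32·√102400 = 0.08·140 + 0.08·200 + 0.28·180 + 0.24·370 + 0.32·320 = 268.8
CE = (268.8)² = 72253.44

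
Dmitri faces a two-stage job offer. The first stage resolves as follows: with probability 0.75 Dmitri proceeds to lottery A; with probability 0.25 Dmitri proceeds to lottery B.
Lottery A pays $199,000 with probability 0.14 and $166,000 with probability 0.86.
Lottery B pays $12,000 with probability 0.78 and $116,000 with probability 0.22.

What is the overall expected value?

$136,685

EV(A) = 0.14 × 199000 + 0.86 × 166000 = 27860 + 142760 = 170620
EV(B) = 0.78 × 12000 + 0.22 × 116000 = 9360 + 25520 = 34880
Overall = 0.75 × 170620 + 0.25 × 34880 = 127965 + 8720 = 136685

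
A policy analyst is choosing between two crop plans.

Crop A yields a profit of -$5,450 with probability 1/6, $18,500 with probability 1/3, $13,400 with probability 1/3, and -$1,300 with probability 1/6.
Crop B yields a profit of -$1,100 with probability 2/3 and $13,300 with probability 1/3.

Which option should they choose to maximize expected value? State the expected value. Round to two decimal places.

Crop A ($9,508.33)

Crop A = 1/6 × (-5450) + 1/3 × 18500 + 1/3 × 13400 + 1/6 × (-1300) = -908.3333 + 6166.6667 + 4466.6667 − 216.6667 = 9508.3333
Crop B = 2/3 × (-1100) + 1/3 × 13300 = -733.3333 + 4433.3333 = 3700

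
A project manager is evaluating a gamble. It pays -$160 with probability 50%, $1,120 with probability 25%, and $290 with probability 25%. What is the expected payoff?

EV = 0.5 × (-160) + 0.25 × 1120 + 0.25 × 290 = -80 + 280 + 72.5 = 272.5

$272.50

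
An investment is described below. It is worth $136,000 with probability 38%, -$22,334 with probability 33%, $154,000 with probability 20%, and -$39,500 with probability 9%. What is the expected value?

$71,554.78

EV = 0.38 × 136000 + 0.33 × (-22334) + 0.2 × 154000 + 0.09 × (-39500) = 51680 − 7370.22 + 30800 − 3555 = 71554.78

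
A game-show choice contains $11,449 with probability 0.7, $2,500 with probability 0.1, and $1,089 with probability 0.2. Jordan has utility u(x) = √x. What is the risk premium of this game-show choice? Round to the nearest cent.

E[u] = 0.7·√11449 + 0.1·√2500 + 0.2·√1089 = 0.7·107 + 0.1·50 + 0.2·33 = 86.5
CE = (86.5)² = 7482.25
Risk premium = EV − CE = 8482.1 − 7482.25 = 999.85

$999.85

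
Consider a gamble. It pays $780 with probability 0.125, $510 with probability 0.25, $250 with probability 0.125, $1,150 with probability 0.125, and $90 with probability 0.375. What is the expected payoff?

EV = 0.125 × 780 + 0.25 × 510 + 0.125 × 250 + 0.125 × 1150 + 0.375 × 90 = 97.5 + 127.5 + 31.25 + 143.75 + 33.75 = 433.75

$433.75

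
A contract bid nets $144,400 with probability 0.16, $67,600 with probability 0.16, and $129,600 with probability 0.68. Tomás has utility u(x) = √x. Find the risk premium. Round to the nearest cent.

E[u] = 0.16·√144400 + 0.16·√67600 + 0.68·√129600 = 0.16·380 + 0.16·260 + 0.68·360 = 347.2
CE = (347.2)² = 120547.84
Risk premium = EV − CE = 122048 − 120547.84 = 1500.16

$1,500.16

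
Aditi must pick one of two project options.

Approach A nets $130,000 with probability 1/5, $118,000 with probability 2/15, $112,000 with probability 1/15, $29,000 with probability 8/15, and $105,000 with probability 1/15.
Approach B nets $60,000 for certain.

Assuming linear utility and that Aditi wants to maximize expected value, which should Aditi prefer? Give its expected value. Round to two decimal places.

Approach A ($71,666.67)

Approach A = 1/5 × 130000 + 2/15 × 118000 + 1/15 × 112000 + 8/15 × 29000 + 1/15 × 105000 = 26000 + 15733.3333 + 7466.6667 + 15466.6667 + 7000 = 71666.6667
Approach B: 60000 (certain)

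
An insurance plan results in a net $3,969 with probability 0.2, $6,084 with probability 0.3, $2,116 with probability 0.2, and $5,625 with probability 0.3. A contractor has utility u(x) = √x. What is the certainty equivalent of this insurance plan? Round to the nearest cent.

$4,583.29

E[u] = 0.2·√3969 + 0.3·√6084 + 0.2·√2116 + 0.3·√5625 = 0.2·63 + 0.3·78 + 0.2·46 + 0.3·75 = 67.7
CE = (67.7)² = 4583.29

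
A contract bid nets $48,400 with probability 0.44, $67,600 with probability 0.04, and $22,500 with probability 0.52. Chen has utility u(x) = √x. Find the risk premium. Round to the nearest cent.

$1,400.96

E[u] = 0.44·√48400 + 0.04·√67600 + 0.52·√22500 = 0.44·220 + 0.04·260 + 0.52·150 = 185.2
CE = (185.2)² = 34299.04
Risk premium = EV − CE = 35700 − 34299.04 = 1400.96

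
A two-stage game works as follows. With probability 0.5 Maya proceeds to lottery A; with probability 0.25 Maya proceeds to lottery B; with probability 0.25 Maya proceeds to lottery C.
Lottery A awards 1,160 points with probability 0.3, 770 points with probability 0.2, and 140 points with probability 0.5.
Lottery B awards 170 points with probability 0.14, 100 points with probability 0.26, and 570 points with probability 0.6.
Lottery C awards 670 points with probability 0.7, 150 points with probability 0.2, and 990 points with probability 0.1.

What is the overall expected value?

EV(A) = 0.3 × 1160 + 0.2 × 770 + 0.5 × 140 = 348 + 154 + 70 = 572
EV(B) = 0.14 × 170 + 0.26 × 100 + 0.6 × 570 = 23.8 + 26 + 342 = 391.8
EV(C) = 0.7 × 670 + 0.2 × 150 + 0.1 × 990 = 469 + 30 + 99 = 598
Overall = 0.5 × 572 + 0.25 × 391.8 + 0.25 × 598 = 286 + 97.95 + 149.5 = 533.45

533.45 points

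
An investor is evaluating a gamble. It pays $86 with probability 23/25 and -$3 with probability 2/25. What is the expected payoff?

$78.88

EV = 23/25 × 86 + 2/25 × (-3) = 79.12 − 0.24 = 78.88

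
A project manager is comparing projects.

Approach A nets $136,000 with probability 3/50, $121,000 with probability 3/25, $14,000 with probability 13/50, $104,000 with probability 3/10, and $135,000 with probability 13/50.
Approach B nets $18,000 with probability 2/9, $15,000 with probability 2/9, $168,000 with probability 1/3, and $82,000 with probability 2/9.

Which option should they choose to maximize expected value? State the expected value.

Approach A ($92,620)

Approach A = 3/50 × 136000 + 3/25 × 121000 + 13/50 × 14000 + 3/10 × 104000 + 13/50 × 135000 = 8160 + 14520 + 3640 + 31200 + 35100 = 92620
Approach B = 2/9 × 18000 + 2/9 × 15000 + 1/3 × 168000 + 2/9 × 82000 = 4000 + 3333.3333 + 56000 + 18222.2222 = 81555.5556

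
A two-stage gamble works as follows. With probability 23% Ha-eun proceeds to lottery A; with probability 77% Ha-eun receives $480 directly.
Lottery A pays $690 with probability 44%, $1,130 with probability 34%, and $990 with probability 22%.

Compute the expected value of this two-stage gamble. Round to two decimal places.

EV(A) = 0.44 × 690 + 0.34 × 1130 + 0.22 × 990 = 303.6 + 384.2 + 217.8 = 905.6
Branch B: 480 (certain)
Overall = 0.23 × 905.6 + 0.77 × 480 = 208.288 + 369.6 = 577.888

$577.89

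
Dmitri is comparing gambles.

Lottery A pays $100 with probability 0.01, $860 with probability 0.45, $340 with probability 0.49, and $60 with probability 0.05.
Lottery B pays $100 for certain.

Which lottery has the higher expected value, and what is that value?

Lottery A ($557.60)

Lottery A = 0.01 × 100 + 0.45 × 860 + 0.49 × 340 + 0.05 × 60 = 1 + 387 + 166.6 + 3 = 557.6
Lottery B: 100 (certain)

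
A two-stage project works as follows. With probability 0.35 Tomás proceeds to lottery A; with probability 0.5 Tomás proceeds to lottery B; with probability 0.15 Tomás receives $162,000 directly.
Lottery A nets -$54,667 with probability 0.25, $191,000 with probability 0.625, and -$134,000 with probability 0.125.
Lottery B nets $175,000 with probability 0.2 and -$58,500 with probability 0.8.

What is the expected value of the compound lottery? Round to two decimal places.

EV(A) = 0.25 × (-54667) + 0.625 × 191000 + 0.125 × (-134000) = -13666.75 + 119375 − 16750 = 88958.25
EV(B) = 0.2 × 175000 + 0.8 × (-58500) = 35000 − 46800 = -11800
Branch C: 162000 (certain)
Overall = 0.35 × 88958.25 + 0.5 × (-11800) + 0.15 × 162000 = 31135.3875 − 5900 + 24300 = 49535.3875

$49,535.39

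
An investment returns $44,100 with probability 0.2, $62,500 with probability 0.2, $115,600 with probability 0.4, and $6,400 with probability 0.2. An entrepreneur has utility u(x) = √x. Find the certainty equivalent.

$59,536

E[u] = 0.2·√44100 + 0.2·√62500 + 0.4·√115600 + 0.2·√6400 = 0.2·210 + 0.2·250 + 0.4·340 + 0.2·80 = 244
CE = (244)² = 59536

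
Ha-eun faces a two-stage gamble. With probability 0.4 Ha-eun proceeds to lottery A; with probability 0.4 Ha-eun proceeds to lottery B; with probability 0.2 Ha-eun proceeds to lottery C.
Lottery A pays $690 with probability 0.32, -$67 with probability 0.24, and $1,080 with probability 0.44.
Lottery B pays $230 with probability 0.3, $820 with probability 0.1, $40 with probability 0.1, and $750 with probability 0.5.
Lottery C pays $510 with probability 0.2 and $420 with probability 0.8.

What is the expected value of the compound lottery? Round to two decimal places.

EV(A) = 0.32 × 690 + 0.24 × (-67) + 0.44 × 1080 = 220.8 − 16.08 + 475.2 = 679.92
EV(B) = 0.3 × 230 + 0.1 × 820 + 0.1 × 40 + 0.5 × 750 = 69 + 82 + 4 + 375 = 530
EV(C) = 0.2 × 510 + 0.8 × 420 = 102 + 336 = 438
Overall = 0.4 × 679.92 + 0.4 × 530 + 0.2 × 438 = 271.968 + 212 + 87.6 = 571.568

$571.57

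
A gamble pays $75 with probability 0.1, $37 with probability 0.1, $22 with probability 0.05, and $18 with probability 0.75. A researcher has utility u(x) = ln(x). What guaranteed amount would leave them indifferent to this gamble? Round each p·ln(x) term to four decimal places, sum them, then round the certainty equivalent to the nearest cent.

E[u] = 0.1·ln(75) + 0.1·ln(37) + 0.05·ln(22) + 0.75·ln(18) = 0.4317 + 0.3611 + 0.1546 + 2.1678 = 3.1152
CE = e^3.1152 ≈ 22.54

$22.54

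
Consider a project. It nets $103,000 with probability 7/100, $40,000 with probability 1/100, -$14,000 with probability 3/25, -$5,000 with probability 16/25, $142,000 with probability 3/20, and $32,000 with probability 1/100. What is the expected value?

EV = 7/100 × 103000 + 1/100 × 40000 + 3/25 × (-14000) + 16/25 × (-5000) + 3/20 × 142000 + 1/100 × 32000 = 7210 + 400 − 1680 − 3200 + 21300 + 320 = 24350

$24,350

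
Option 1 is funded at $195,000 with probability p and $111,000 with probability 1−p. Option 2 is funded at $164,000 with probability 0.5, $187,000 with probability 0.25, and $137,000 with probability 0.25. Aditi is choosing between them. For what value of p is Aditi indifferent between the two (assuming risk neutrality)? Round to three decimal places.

p = 0.619

EV(Option 2) = 0.5 × 164000 + 0.25 × 187000 + 0.25 × 137000 = 82000 + 46750 + 34250 = 163000
p·195000 + (1−p)·111000 = 163000
84000p + 111000 = 163000
p = (163000 − 111000) / 84000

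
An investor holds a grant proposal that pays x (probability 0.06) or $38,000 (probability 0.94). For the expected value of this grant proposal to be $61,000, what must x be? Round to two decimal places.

x = $421,333.33

0.06·x + 0.94·38000 = 61000
0.06·x = 61000 − 35720 = 25280
x = 25280 / 0.06 = 421333.3333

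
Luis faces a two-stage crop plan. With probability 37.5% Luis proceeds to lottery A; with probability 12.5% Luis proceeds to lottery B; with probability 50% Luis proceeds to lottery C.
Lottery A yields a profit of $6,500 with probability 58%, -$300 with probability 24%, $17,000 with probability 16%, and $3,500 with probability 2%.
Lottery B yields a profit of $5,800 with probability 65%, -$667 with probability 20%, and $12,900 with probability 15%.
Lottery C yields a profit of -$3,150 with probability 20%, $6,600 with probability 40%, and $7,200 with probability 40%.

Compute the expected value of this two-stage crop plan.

EV(A) = 0.58 × 6500 + 0.24 × (-300) + 0.16 × 17000 + 0.02 × 3500 = 3770 − 72 + 2720 + 70 = 6488
EV(B) = 0.65 × 5800 + 0.2 × (-667) + 0.15 × 12900 = 3770 − 133.4 + 1935 = 5571.6
EV(C) = 0.2 × (-3150) + 0.4 × 6600 + 0.4 × 7200 = -630 + 2640 + 2880 = 4890
Overall = 0.375 × 6488 + 0.125 × 5571.6 + 0.5 × 4890 = 2433 + 696.45 + 2445 = 5574.45

$5,574.45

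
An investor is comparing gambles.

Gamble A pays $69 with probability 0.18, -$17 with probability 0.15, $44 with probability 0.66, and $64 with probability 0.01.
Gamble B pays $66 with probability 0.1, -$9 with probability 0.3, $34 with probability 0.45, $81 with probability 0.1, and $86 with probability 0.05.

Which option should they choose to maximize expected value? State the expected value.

Gamble A ($39.55)

Gamble A = 0.18 × 69 + 0.15 × (-17) + 0.66 × 44 + 0.01 × 64 = 12.42 − 2.55 + 29.04 + 0.64 = 39.55
Gamble B = 0.1 × 66 + 0.3 × (-9) + 0.45 × 34 + 0.1 × 81 + 0.05 × 86 = 6.6 − 2.7 + 15.3 + 8.1 + 4.3 = 31.6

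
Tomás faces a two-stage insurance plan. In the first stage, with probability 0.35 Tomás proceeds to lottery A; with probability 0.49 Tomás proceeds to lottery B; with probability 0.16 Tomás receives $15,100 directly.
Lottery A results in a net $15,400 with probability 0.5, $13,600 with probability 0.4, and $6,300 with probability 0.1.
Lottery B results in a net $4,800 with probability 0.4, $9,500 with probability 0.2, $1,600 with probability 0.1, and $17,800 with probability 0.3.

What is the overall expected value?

EV(A) = 0.5 × 15400 + 0.4 × 13600 + 0.1 × 6300 = 7700 + 5440 + 630 = 13770
EV(B) = 0.4 × 4800 + 0.2 × 9500 + 0.1 × 1600 + 0.3 × 17800 = 1920 + 1900 + 160 + 5340 = 9320
Branch C: 15100 (certain)
Overall = 0.35 × 13770 + 0.49 × 9320 + 0.16 × 15100 = 4819.5 + 4566.8 + 2416 = 11802.3

$11,802.30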